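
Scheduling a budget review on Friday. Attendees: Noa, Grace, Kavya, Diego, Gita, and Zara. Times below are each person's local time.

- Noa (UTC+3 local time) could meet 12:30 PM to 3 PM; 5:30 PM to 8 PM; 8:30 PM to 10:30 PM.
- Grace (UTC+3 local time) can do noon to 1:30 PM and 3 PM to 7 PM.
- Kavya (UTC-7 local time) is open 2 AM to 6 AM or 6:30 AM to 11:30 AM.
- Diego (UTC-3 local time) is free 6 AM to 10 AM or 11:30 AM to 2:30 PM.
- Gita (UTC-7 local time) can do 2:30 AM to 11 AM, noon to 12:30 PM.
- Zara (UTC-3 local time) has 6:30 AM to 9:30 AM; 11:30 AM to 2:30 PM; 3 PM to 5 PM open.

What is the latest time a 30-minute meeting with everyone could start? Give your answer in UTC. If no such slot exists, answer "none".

Noa in UTC: 09:30-12:00, 14:30-17:00, 17:30-19:30 (subtract 3h to convert from UTC+3).
Grace in UTC: 09:00-10:30, 12:00-16:00 (subtract 3h to convert from UTC+3).
Kavya in UTC: 09:00-13:00, 13:30-18:30 (add 7h to convert from UTC-7).
Diego in UTC: 09:00-13:00, 14:30-17:30 (add 3h to convert from UTC-3).
Gita in UTC: 09:30-18:00, 19:00-19:30 (add 7h to convert from UTC-7).
Zara in UTC: 09:30-12:30, 14:30-17:30, 18:00-20:00 (add 3h to convert from UTC-3).
Noa ∩ Grace: 09:30-10:30, 14:30-16:00.
Noa ∩ Grace ∩ Kavya: 09:30-10:30, 14:30-16:00.
Noa ∩ Grace ∩ Kavya ∩ Diego: 09:30-10:30, 14:30-16:00.
Noa ∩ Grace ∩ Kavya ∩ Diego ∩ Gita: 09:30-10:30, 14:30-16:00.
Noa ∩ Grace ∩ Kavya ∩ Diego ∩ Gita ∩ Zara: 09:30-10:30, 14:30-16:00.
Those are the intersection windows.
The last common window of at least 30 minutes is 14:30-16:00; a 30-minute meeting can start as late as 15:30 and still end by 16:00.

15:30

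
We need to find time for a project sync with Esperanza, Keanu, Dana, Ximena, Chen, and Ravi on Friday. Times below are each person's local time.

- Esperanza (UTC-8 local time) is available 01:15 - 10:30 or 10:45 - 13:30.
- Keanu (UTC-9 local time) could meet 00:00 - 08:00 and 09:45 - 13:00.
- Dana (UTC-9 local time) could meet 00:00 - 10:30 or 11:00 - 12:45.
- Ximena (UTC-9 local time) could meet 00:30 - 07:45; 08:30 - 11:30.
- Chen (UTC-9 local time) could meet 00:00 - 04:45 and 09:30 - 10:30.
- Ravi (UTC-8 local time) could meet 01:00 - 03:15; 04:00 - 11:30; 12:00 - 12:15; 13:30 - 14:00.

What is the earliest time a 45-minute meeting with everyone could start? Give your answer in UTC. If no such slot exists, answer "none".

Esperanza in UTC: 09:15-18:30, 18:45-21:30 (add 8h to convert from UTC-8).
Keanu in UTC: 09:00-17:00, 18:45-22:00 (add 9h to convert from UTC-9).
Dana in UTC: 09:00-19:30, 20:00-21:45 (add 9h to convert from UTC-9).
Ximena in UTC: 09:30-16:45, 17:30-20:30 (add 9h to convert from UTC-9).
Chen in UTC: 09:00-13:45, 18:30-19:30 (add 9h to convert from UTC-9).
Ravi in UTC: 09:00-11:15, 12:00-19:30, 20:00-20:15, 21:30-22:00 (add 8h to convert from UTC-8).
Esperanza ∩ Keanu: 09:15-17:00, 18:45-21:30.
Esperanza ∩ Keanu ∩ Dana: 09:15-17:00, 18:45-19:30, 20:00-21:30.
Esperanza ∩ Keanu ∩ Dana ∩ Ximena: 09:30-16:45, 18:45-19:30, 20:00-20:30.
Esperanza ∩ Keanu ∩ Dana ∩ Ximena ∩ Chen: 09:30-13:45, 18:45-19:30.
Esperanza ∩ Keanu ∩ Dana ∩ Ximena ∩ Chen ∩ Ravi: 09:30-11:15, 12:00-13:45, 18:45-19:30.
The first common window of at least 45 minutes is 09:30-11:15, so the earliest start is 09:30.

09:30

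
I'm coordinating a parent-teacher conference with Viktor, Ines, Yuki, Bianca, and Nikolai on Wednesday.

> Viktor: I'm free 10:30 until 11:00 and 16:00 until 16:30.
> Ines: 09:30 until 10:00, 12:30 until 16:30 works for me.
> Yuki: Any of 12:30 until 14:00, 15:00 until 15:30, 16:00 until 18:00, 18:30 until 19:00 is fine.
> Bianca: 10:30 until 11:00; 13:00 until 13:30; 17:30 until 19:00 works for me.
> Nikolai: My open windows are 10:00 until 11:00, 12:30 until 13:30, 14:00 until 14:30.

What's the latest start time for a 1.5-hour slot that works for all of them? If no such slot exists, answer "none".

Viktor ∩ Ines: 16:00-16:30.
Viktor ∩ Ines ∩ Yuki: 16:00-16:30.
Viktor ∩ Ines ∩ Yuki ∩ Bianca: ∅.
Viktor ∩ Ines ∩ Yuki ∩ Bianca ∩ Nikolai: ∅.
There is no time when everyone is free.
No common window is at least 90 minutes long.

none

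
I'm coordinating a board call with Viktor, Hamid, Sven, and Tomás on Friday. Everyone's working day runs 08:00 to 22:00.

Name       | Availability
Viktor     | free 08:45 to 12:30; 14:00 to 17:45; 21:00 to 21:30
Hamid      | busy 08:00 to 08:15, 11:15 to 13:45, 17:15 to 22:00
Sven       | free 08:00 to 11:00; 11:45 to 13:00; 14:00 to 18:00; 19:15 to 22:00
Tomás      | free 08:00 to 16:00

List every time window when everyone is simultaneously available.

Viktor free: 08:45-12:30, 14:00-17:45, 21:00-21:30.
Hamid free: 08:15-11:15, 13:45-17:15 (invert busy blocks within the working day).
Sven free: 08:00-11:00, 11:45-13:00, 14:00-18:00, 19:15-22:00.
Tomás free: 08:00-16:00.
Viktor ∩ Hamid: 08:45-11:15, 14:00-17:15.
Viktor ∩ Hamid ∩ Sven: 08:45-11:00, 14:00-17:15.
Viktor ∩ Hamid ∩ Sven ∩ Tomás: 08:45-11:00, 14:00-16:00.

08:45-11:00, 14:00-16:00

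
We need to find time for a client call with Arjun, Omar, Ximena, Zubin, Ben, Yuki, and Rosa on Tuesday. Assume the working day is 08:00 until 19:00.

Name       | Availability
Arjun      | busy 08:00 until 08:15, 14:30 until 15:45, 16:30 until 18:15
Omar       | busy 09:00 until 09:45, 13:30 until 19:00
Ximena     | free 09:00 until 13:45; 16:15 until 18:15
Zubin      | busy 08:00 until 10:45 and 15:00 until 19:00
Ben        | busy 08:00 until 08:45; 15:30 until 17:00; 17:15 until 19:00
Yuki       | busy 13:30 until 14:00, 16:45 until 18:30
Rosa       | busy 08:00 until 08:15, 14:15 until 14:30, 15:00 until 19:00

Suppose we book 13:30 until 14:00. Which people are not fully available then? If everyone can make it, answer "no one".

Omar, Ximena, Yuki

Arjun free: 08:15-14:30, 15:45-16:30, 18:15-19:00 (invert busy blocks within the working day).
Omar free: 08:00-09:00, 09:45-13:30 (invert busy blocks within the working day).
Ximena free: 09:00-13:45, 16:15-18:15.
Zubin free: 10:45-15:00 (invert busy blocks within the working day).
Ben free: 08:45-15:30, 17:00-17:15 (invert busy blocks within the working day).
Yuki free: 08:00-13:30, 14:00-16:45, 18:30-19:00 (invert busy blocks within the working day).
Rosa free: 08:15-14:15, 14:30-15:00 (invert busy blocks within the working day).
Arjun: free for 13:30-14:00. Omar: not fully free for 13:30-14:00. Ximena: not fully free for 13:30-14:00. Zubin: free for 13:30-14:00. Ben: free for 13:30-14:00. Yuki: not fully free for 13:30-14:00. Rosa: free for 13:30-14:00.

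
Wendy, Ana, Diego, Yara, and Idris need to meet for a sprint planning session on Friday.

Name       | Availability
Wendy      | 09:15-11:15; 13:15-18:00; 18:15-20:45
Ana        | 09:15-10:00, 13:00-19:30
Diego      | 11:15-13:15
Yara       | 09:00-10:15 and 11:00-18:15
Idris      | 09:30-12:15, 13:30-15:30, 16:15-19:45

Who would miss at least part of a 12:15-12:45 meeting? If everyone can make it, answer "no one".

Ana, Idris, Wendy

Wendy: not fully free for 12:15-12:45. Ana: not fully free for 12:15-12:45. Diego: free for 12:15-12:45. Yara: free for 12:15-12:45. Idris: not fully free for 12:15-12:45.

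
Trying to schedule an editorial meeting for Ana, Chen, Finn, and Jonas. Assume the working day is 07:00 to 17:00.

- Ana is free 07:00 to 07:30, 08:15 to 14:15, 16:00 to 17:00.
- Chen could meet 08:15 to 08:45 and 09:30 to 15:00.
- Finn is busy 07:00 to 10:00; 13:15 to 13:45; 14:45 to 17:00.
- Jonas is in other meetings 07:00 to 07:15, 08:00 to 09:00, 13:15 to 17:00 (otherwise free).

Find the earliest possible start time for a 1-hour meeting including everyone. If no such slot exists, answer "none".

10:00

Ana free: 07:00-07:30, 08:15-14:15, 16:00-17:00.
Chen free: 08:15-08:45, 09:30-15:00.
Finn free: 10:00-13:15, 13:45-14:45 (invert busy blocks within the working day).
Jonas free: 07:15-08:00, 09:00-13:15 (invert busy blocks within the working day).
Ana ∩ Chen: 08:15-08:45, 09:30-14:15.
Ana ∩ Chen ∩ Finn: 10:00-13:15, 13:45-14:15.
Ana ∩ Chen ∩ Finn ∩ Jonas: 10:00-13:15.
The first common window of at least 60 minutes is 10:00-13:15, so the earliest start is 10:00.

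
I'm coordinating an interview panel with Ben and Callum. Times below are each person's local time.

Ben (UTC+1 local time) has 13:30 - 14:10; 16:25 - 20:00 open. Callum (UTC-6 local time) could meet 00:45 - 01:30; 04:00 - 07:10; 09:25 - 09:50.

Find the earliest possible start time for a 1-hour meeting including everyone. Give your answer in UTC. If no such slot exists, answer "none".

none

Ben in UTC: 12:30-13:10, 15:25-19:00 (subtract 1h to convert from UTC+1).
Callum in UTC: 06:45-07:30, 10:00-13:10, 15:25-15:50 (add 6h to convert from UTC-6).
Ben ∩ Callum: 12:30-13:10, 15:25-15:50.
No common window is at least 60 minutes long.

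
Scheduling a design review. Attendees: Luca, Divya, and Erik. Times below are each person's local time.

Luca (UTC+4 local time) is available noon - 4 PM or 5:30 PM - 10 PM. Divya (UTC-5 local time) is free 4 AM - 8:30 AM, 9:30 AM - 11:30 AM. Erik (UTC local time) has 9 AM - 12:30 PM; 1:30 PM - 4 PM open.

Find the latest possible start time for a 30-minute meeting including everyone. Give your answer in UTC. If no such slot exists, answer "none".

15:30

Luca in UTC: 08:00-12:00, 13:30-18:00 (subtract 4h to convert from UTC+4).
Divya in UTC: 09:00-13:30, 14:30-16:30 (add 5h to convert from UTC-5).
Erik in UTC: 09:00-12:30, 13:30-16:00.
Luca ∩ Divya: 09:00-12:00, 14:30-16:30.
Luca ∩ Divya ∩ Erik: 09:00-12:00, 14:30-16:00.
Those are the intersection windows.
The last common window of at least 30 minutes is 14:30-16:00; a 30-minute meeting can start as late as 15:30 and still end by 16:00.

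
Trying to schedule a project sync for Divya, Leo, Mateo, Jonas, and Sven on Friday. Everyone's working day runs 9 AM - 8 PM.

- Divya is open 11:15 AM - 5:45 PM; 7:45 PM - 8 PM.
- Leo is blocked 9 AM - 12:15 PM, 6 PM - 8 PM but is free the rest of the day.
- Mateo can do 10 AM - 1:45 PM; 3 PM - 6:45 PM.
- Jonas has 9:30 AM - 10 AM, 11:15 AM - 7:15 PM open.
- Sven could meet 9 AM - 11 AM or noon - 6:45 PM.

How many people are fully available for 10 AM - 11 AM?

2

Divya free: 11:15-17:45, 19:45-20:00.
Leo free: 12:15-18:00 (invert busy blocks within the working day).
Mateo free: 10:00-13:45, 15:00-18:45.
Jonas free: 09:30-10:00, 11:15-19:15.
Sven free: 09:00-11:00, 12:00-18:45.
Mateo and Sven can make the full 10:00-11:00 slot — that's 2.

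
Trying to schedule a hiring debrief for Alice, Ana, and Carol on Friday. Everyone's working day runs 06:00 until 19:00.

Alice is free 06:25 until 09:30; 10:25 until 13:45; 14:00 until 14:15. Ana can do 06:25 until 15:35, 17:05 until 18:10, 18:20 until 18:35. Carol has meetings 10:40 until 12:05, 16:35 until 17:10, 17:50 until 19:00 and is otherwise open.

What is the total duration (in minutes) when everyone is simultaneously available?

315

Alice free: 06:25-09:30, 10:25-13:45, 14:00-14:15.
Ana free: 06:25-15:35, 17:05-18:10, 18:20-18:35.
Carol free: 06:00-10:40, 12:05-16:35, 17:10-17:50 (invert busy blocks within the working day).
Alice ∩ Ana: 06:25-09:30, 10:25-13:45, 14:00-14:15.
Alice ∩ Ana ∩ Carol: 06:25-09:30, 10:25-10:40, 12:05-13:45, 14:00-14:15.
Those are the intersection windows.
Summing the common windows: 185 + 15 + 100 + 15 = 315 minutes.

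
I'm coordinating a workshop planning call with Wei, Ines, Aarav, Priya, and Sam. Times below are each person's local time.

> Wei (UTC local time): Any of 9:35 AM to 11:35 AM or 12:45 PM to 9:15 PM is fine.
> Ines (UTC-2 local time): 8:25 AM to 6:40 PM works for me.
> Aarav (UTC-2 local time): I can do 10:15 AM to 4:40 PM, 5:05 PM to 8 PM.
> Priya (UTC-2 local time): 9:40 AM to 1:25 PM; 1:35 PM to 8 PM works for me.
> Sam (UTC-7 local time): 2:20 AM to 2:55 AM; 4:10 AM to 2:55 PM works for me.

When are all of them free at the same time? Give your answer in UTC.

12:45-15:25, 15:35-18:40, 19:05-20:40

Wei in UTC: 09:35-11:35, 12:45-21:15.
Ines in UTC: 10:25-20:40 (add 2h to convert from UTC-2).
Aarav in UTC: 12:15-18:40, 19:05-22:00 (add 2h to convert from UTC-2).
Priya in UTC: 11:40-15:25, 15:35-22:00 (add 2h to convert from UTC-2).
Sam in UTC: 09:20-09:55, 11:10-21:55 (add 7h to convert from UTC-7).
Wei ∩ Ines: 10:25-11:35, 12:45-20:40.
Wei ∩ Ines ∩ Aarav: 12:45-18:40, 19:05-20:40.
Wei ∩ Ines ∩ Aarav ∩ Priya: 12:45-15:25, 15:35-18:40, 19:05-20:40.
Wei ∩ Ines ∩ Aarav ∩ Priya ∩ Sam: 12:45-15:25, 15:35-18:40, 19:05-20:40.
Those are the intersection windows.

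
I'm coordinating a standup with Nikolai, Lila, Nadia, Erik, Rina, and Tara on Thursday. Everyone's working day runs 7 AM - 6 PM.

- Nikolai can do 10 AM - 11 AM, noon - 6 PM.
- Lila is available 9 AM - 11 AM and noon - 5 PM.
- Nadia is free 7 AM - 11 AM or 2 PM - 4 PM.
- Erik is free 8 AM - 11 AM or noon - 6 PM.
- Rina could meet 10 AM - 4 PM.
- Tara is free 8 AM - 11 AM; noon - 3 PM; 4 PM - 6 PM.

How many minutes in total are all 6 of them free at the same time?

120

Nikolai ∩ Lila: 10:00-11:00, 12:00-17:00.
Nikolai ∩ Lila ∩ Nadia: 10:00-11:00, 14:00-16:00.
Nikolai ∩ Lila ∩ Nadia ∩ Erik: 10:00-11:00, 14:00-16:00.
Nikolai ∩ Lila ∩ Nadia ∩ Erik ∩ Rina: 10:00-11:00, 14:00-16:00.
Nikolai ∩ Lila ∩ Nadia ∩ Erik ∩ Rina ∩ Tara: 10:00-11:00, 14:00-15:00.
Those are the intersection windows.
Summing the common windows: 60 + 60 = 120 minutes.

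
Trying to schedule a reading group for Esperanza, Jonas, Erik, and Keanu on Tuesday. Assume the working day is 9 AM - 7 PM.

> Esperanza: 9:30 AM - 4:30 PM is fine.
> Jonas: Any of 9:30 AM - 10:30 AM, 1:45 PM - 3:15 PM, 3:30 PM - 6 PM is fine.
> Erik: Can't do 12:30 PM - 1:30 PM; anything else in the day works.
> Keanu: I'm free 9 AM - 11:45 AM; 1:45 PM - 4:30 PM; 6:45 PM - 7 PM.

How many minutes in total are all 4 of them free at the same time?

210

Esperanza free: 09:30-16:30.
Jonas free: 09:30-10:30, 13:45-15:15, 15:30-18:00.
Erik free: 09:00-12:30, 13:30-19:00 (invert busy blocks within the working day).
Keanu free: 09:00-11:45, 13:45-16:30, 18:45-19:00.
Esperanza ∩ Jonas: 09:30-10:30, 13:45-15:15, 15:30-16:30.
Esperanza ∩ Jonas ∩ Erik: 09:30-10:30, 13:45-15:15, 15:30-16:30.
Esperanza ∩ Jonas ∩ Erik ∩ Keanu: 09:30-10:30, 13:45-15:15, 15:30-16:30.
Those are the intersection windows.
Summing the common windows: 60 + 90 + 60 = 210 minutes.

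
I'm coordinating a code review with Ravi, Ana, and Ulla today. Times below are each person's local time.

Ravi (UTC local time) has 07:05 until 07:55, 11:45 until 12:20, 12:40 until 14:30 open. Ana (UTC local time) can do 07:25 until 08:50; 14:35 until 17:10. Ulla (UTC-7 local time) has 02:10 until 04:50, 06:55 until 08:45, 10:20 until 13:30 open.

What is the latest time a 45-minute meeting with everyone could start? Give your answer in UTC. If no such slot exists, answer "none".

Ravi in UTC: 07:05-07:55, 11:45-12:20, 12:40-14:30.
Ana in UTC: 07:25-08:50, 14:35-17:10.
Ulla in UTC: 09:10-11:50, 13:55-15:45, 17:20-20:30 (add 7h to convert from UTC-7).
Ravi ∩ Ana: 07:25-07:55.
Ravi ∩ Ana ∩ Ulla: ∅.
There is no time when everyone is free.
No common window is at least 45 minutes long.

none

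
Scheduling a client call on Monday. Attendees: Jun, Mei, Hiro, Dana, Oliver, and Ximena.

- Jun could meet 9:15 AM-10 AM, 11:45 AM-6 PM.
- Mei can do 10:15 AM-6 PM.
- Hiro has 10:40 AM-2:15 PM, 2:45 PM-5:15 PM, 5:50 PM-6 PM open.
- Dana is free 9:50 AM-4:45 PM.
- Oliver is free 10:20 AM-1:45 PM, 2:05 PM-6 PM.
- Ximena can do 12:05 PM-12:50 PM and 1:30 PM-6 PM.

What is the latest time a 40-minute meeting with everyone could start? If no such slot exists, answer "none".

16:05

Jun ∩ Mei: 11:45-18:00.
Jun ∩ Mei ∩ Hiro: 11:45-14:15, 14:45-17:15, 17:50-18:00.
Jun ∩ Mei ∩ Hiro ∩ Dana: 11:45-14:15, 14:45-16:45.
Jun ∩ Mei ∩ Hiro ∩ Dana ∩ Oliver: 11:45-13:45, 14:05-14:15, 14:45-16:45.
Jun ∩ Mei ∩ Hiro ∩ Dana ∩ Oliver ∩ Ximena: 12:05-12:50, 13:30-13:45, 14:05-14:15, 14:45-16:45.
Those are the intersection windows.
The last common window of at least 40 minutes is 14:45-16:45; a 40-minute meeting can start as late as 16:05 and still end by 16:45.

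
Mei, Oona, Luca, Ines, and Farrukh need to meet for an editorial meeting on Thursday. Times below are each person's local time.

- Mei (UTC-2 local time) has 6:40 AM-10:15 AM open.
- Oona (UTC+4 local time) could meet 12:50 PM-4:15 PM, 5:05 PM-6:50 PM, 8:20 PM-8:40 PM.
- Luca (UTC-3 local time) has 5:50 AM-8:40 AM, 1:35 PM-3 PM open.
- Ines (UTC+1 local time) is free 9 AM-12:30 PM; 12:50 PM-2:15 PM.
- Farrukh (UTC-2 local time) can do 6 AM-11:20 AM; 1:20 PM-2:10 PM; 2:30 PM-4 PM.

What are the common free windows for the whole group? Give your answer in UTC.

Mei in UTC: 08:40-12:15 (add 2h to convert from UTC-2).
Oona in UTC: 08:50-12:15, 13:05-14:50, 16:20-16:40 (subtract 4h to convert from UTC+4).
Luca in UTC: 08:50-11:40, 16:35-18:00 (add 3h to convert from UTC-3).
Ines in UTC: 08:00-11:30, 11:50-13:15 (subtract 1h to convert from UTC+1).
Farrukh in UTC: 08:00-13:20, 15:20-16:10, 16:30-18:00 (add 2h to convert from UTC-2).
Mei ∩ Oona: 08:50-12:15.
Mei ∩ Oona ∩ Luca: 08:50-11:40.
Mei ∩ Oona ∩ Luca ∩ Ines: 08:50-11:30.
Mei ∩ Oona ∩ Luca ∩ Ines ∩ Farrukh: 08:50-11:30.
So the common availability across everyone is 08:50-11:30.

08:50-11:30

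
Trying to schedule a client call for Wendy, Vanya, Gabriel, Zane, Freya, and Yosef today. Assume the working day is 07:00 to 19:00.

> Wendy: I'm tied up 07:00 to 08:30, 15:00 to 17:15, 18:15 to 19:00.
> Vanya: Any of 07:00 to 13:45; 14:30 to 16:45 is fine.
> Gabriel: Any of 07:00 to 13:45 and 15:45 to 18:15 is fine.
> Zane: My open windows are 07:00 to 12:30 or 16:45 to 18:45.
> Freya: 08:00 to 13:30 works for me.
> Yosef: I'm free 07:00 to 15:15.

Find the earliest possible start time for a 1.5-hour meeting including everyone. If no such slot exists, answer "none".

08:30

Wendy free: 08:30-15:00, 17:15-18:15 (invert busy blocks within the working day).
Vanya free: 07:00-13:45, 14:30-16:45.
Gabriel free: 07:00-13:45, 15:45-18:15.
Zane free: 07:00-12:30, 16:45-18:45.
Freya free: 08:00-13:30.
Yosef free: 07:00-15:15.
Wendy ∩ Vanya: 08:30-13:45, 14:30-15:00.
Wendy ∩ Vanya ∩ Gabriel: 08:30-13:45.
Wendy ∩ Vanya ∩ Gabriel ∩ Zane: 08:30-12:30.
Wendy ∩ Vanya ∩ Gabriel ∩ Zane ∩ Freya: 08:30-12:30.
Wendy ∩ Vanya ∩ Gabriel ∩ Zane ∩ Freya ∩ Yosef: 08:30-12:30.
The first common window of at least 90 minutes is 08:30-12:30, so the earliest start is 08:30.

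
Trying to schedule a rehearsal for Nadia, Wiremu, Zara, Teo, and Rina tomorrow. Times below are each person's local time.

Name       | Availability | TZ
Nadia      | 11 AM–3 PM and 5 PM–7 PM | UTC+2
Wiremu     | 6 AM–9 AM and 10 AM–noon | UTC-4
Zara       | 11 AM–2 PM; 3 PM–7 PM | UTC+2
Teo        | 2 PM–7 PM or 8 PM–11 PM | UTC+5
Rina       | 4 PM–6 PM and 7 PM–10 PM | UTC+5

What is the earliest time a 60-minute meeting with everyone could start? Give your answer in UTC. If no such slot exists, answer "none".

Nadia in UTC: 09:00-13:00, 15:00-17:00 (subtract 2h to convert from UTC+2).
Wiremu in UTC: 10:00-13:00, 14:00-16:00 (add 4h to convert from UTC-4).
Zara in UTC: 09:00-12:00, 13:00-17:00 (subtract 2h to convert from UTC+2).
Teo in UTC: 09:00-14:00, 15:00-18:00 (subtract 5h to convert from UTC+5).
Rina in UTC: 11:00-13:00, 14:00-17:00 (subtract 5h to convert from UTC+5).
Nadia ∩ Wiremu: 10:00-13:00, 15:00-16:00.
Nadia ∩ Wiremu ∩ Zara: 10:00-12:00, 15:00-16:00.
Nadia ∩ Wiremu ∩ Zara ∩ Teo: 10:00-12:00, 15:00-16:00.
Nadia ∩ Wiremu ∩ Zara ∩ Teo ∩ Rina: 11:00-12:00, 15:00-16:00.
The first common window of at least 60 minutes is 11:00-12:00, so the earliest start is 11:00.

11:00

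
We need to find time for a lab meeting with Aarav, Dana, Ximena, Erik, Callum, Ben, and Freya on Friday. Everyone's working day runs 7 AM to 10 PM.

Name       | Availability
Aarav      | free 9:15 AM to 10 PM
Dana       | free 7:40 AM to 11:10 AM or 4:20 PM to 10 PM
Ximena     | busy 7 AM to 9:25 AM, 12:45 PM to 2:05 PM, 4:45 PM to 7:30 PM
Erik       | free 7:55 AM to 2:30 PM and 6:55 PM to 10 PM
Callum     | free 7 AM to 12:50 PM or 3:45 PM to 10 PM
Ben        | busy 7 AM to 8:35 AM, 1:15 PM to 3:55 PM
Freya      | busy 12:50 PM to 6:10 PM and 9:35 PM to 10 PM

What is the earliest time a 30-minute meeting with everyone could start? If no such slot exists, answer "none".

09:25

Aarav free: 09:15-22:00.
Dana free: 07:40-11:10, 16:20-22:00.
Ximena free: 09:25-12:45, 14:05-16:45, 19:30-22:00 (invert busy blocks within the working day).
Erik free: 07:55-14:30, 18:55-22:00.
Callum free: 07:00-12:50, 15:45-22:00.
Ben free: 08:35-13:15, 15:55-22:00 (invert busy blocks within the working day).
Freya free: 07:00-12:50, 18:10-21:35 (invert busy blocks within the working day).
Aarav ∩ Dana: 09:15-11:10, 16:20-22:00.
Aarav ∩ Dana ∩ Ximena: 09:25-11:10, 16:20-16:45, 19:30-22:00.
Aarav ∩ Dana ∩ Ximena ∩ Erik: 09:25-11:10, 19:30-22:00.
Aarav ∩ Dana ∩ Ximena ∩ Erik ∩ Callum: 09:25-11:10, 19:30-22:00.
Aarav ∩ Dana ∩ Ximena ∩ Erik ∩ Callum ∩ Ben: 09:25-11:10, 19:30-22:00.
Aarav ∩ Dana ∩ Ximena ∩ Erik ∩ Callum ∩ Ben ∩ Freya: 09:25-11:10, 19:30-21:35.
The first common window of at least 30 minutes is 09:25-11:10, so the earliest start is 09:25.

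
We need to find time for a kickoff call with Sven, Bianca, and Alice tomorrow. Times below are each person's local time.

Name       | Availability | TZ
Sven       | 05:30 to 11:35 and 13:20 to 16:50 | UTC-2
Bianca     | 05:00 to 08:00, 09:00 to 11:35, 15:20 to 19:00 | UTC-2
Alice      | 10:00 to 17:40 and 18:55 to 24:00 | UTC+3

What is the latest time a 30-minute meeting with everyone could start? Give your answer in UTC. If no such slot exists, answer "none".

18:20

Sven in UTC: 07:30-13:35, 15:20-18:50 (add 2h to convert from UTC-2).
Bianca in UTC: 07:00-10:00, 11:00-13:35, 17:20-21:00 (add 2h to convert from UTC-2).
Alice in UTC: 07:00-14:40, 15:55-21:00 (subtract 3h to convert from UTC+3).
Sven ∩ Bianca: 07:30-10:00, 11:00-13:35, 17:20-18:50.
Sven ∩ Bianca ∩ Alice: 07:30-10:00, 11:00-13:35, 17:20-18:50.
Those are the intersection windows.
The last common window of at least 30 minutes is 17:20-18:50; a 30-minute meeting can start as late as 18:20 and still end by 18:50.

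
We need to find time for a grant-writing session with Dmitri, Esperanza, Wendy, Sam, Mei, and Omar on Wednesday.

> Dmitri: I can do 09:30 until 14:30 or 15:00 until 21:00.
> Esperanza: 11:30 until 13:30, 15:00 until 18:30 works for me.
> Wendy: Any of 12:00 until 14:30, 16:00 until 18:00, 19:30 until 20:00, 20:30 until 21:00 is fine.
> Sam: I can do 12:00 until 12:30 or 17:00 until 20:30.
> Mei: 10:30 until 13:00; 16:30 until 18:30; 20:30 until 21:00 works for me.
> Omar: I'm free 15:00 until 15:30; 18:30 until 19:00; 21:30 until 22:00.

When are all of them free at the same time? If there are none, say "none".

none

Dmitri ∩ Esperanza: 11:30-13:30, 15:00-18:30.
Dmitri ∩ Esperanza ∩ Wendy: 12:00-13:30, 16:00-18:00.
Dmitri ∩ Esperanza ∩ Wendy ∩ Sam: 12:00-12:30, 17:00-18:00.
Dmitri ∩ Esperanza ∩ Wendy ∩ Sam ∩ Mei: 12:00-12:30, 17:00-18:00.
Dmitri ∩ Esperanza ∩ Wendy ∩ Sam ∩ Mei ∩ Omar: ∅.
There is no time when everyone is free.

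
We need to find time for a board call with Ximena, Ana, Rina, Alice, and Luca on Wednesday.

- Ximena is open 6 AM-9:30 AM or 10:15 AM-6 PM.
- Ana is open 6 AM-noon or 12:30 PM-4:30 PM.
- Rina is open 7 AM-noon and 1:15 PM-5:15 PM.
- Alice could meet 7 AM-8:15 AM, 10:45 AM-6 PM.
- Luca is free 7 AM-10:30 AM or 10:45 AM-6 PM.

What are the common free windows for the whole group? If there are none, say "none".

07:00-08:15, 10:45-12:00, 13:15-16:30

Ximena ∩ Ana: 06:00-09:30, 10:15-12:00, 12:30-16:30.
Ximena ∩ Ana ∩ Rina: 07:00-09:30, 10:15-12:00, 13:15-16:30.
Ximena ∩ Ana ∩ Rina ∩ Alice: 07:00-08:15, 10:45-12:00, 13:15-16:30.
Ximena ∩ Ana ∩ Rina ∩ Alice ∩ Luca: 07:00-08:15, 10:45-12:00, 13:15-16:30.
So the common availability across everyone is 07:00-08:15, 10:45-12:00, 13:15-16:30.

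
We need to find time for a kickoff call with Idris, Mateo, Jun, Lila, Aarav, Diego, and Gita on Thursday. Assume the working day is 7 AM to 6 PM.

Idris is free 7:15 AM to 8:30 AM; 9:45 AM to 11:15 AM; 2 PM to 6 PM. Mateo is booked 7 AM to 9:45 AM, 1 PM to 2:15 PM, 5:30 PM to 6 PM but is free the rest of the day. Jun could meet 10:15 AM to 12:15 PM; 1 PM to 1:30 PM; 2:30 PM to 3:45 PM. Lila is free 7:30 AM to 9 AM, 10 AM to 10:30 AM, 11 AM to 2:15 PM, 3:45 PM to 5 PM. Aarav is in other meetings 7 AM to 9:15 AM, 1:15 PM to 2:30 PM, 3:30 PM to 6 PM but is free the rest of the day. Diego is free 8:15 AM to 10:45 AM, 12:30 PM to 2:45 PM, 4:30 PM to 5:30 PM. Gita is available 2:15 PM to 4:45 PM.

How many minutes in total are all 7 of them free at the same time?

Idris free: 07:15-08:30, 09:45-11:15, 14:00-18:00.
Mateo free: 09:45-13:00, 14:15-17:30 (invert busy blocks within the working day).
Jun free: 10:15-12:15, 13:00-13:30, 14:30-15:45.
Lila free: 07:30-09:00, 10:00-10:30, 11:00-14:15, 15:45-17:00.
Aarav free: 09:15-13:15, 14:30-15:30 (invert busy blocks within the working day).
Diego free: 08:15-10:45, 12:30-14:45, 16:30-17:30.
Gita free: 14:15-16:45.
Idris ∩ Mateo: 09:45-11:15, 14:15-17:30.
Idris ∩ Mateo ∩ Jun: 10:15-11:15, 14:30-15:45.
Idris ∩ Mateo ∩ Jun ∩ Lila: 10:15-10:30, 11:00-11:15.
Idris ∩ Mateo ∩ Jun ∩ Lila ∩ Aarav: 10:15-10:30, 11:00-11:15.
Idris ∩ Mateo ∩ Jun ∩ Lila ∩ Aarav ∩ Diego: 10:15-10:30.
Idris ∩ Mateo ∩ Jun ∩ Lila ∩ Aarav ∩ Diego ∩ Gita: ∅.
There is no time when everyone is free.
There is no common window, so the total is 0 minutes.

0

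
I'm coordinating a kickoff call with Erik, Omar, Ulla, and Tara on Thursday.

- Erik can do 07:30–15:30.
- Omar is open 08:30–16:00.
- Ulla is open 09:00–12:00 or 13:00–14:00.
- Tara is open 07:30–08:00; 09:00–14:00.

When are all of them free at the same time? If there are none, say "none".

09:00-12:00, 13:00-14:00

Erik ∩ Omar: 08:30-15:30.
Erik ∩ Omar ∩ Ulla: 09:00-12:00, 13:00-14:00.
Erik ∩ Omar ∩ Ulla ∩ Tara: 09:00-12:00, 13:00-14:00.
So the common availability across everyone is 09:00-12:00, 13:00-14:00.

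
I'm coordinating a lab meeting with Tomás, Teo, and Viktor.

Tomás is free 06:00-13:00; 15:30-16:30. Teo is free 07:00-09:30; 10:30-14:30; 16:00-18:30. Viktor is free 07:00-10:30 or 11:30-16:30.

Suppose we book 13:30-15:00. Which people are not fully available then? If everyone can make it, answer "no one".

Tomás: not fully free for 13:30-15:00. Teo: not fully free for 13:30-15:00. Viktor: free for 13:30-15:00.

Teo, Tomás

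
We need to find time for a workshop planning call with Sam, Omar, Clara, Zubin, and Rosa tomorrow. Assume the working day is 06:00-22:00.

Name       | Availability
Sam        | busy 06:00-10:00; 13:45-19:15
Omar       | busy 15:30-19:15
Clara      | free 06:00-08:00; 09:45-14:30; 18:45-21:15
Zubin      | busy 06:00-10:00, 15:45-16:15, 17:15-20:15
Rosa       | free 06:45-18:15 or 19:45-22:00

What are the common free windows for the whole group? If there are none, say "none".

Sam free: 10:00-13:45, 19:15-22:00 (invert busy blocks within the working day).
Omar free: 06:00-15:30, 19:15-22:00 (invert busy blocks within the working day).
Clara free: 06:00-08:00, 09:45-14:30, 18:45-21:15.
Zubin free: 10:00-15:45, 16:15-17:15, 20:15-22:00 (invert busy blocks within the working day).
Rosa free: 06:45-18:15, 19:45-22:00.
Sam ∩ Omar: 10:00-13:45, 19:15-22:00.
Sam ∩ Omar ∩ Clara: 10:00-13:45, 19:15-21:15.
Sam ∩ Omar ∩ Clara ∩ Zubin: 10:00-13:45, 20:15-21:15.
Sam ∩ Omar ∩ Clara ∩ Zubin ∩ Rosa: 10:00-13:45, 20:15-21:15.
Those are the intersection windows.

10:00-13:45, 20:15-21:15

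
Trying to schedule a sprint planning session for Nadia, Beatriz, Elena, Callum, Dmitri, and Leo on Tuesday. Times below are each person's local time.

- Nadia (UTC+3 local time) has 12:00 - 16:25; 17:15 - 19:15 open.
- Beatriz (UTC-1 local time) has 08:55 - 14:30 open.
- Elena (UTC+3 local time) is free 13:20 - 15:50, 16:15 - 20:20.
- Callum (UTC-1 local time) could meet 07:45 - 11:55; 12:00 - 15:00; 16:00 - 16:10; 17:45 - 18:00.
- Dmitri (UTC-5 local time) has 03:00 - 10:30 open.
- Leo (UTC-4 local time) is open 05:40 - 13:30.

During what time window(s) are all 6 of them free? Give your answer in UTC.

Nadia in UTC: 09:00-13:25, 14:15-16:15 (subtract 3h to convert from UTC+3).
Beatriz in UTC: 09:55-15:30 (add 1h to convert from UTC-1).
Elena in UTC: 10:20-12:50, 13:15-17:20 (subtract 3h to convert from UTC+3).
Callum in UTC: 08:45-12:55, 13:00-16:00, 17:00-17:10, 18:45-19:00 (add 1h to convert from UTC-1).
Dmitri in UTC: 08:00-15:30 (add 5h to convert from UTC-5).
Leo in UTC: 09:40-17:30 (add 4h to convert from UTC-4).
Nadia ∩ Beatriz: 09:55-13:25, 14:15-15:30.
Nadia ∩ Beatriz ∩ Elena: 10:20-12:50, 13:15-13:25, 14:15-15:30.
Nadia ∩ Beatriz ∩ Elena ∩ Callum: 10:20-12:50, 13:15-13:25, 14:15-15:30.
Nadia ∩ Beatriz ∩ Elena ∩ Callum ∩ Dmitri: 10:20-12:50, 13:15-13:25, 14:15-15:30.
Nadia ∩ Beatriz ∩ Elena ∩ Callum ∩ Dmitri ∩ Leo: 10:20-12:50, 13:15-13:25, 14:15-15:30.

10:20-12:50, 13:15-13:25, 14:15-15:30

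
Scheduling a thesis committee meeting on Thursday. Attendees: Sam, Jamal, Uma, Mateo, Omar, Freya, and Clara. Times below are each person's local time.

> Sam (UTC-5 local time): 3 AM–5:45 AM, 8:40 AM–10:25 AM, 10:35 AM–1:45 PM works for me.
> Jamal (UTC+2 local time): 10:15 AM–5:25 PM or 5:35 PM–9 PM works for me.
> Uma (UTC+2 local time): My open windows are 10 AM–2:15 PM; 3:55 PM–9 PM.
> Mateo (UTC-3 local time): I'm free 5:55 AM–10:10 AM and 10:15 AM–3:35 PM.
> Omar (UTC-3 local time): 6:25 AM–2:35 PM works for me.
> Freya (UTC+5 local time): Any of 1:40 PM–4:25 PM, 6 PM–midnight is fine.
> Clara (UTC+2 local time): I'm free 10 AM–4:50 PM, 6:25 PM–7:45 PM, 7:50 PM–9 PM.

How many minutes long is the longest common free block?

80

Sam in UTC: 08:00-10:45, 13:40-15:25, 15:35-18:45 (add 5h to convert from UTC-5).
Jamal in UTC: 08:15-15:25, 15:35-19:00 (subtract 2h to convert from UTC+2).
Uma in UTC: 08:00-12:15, 13:55-19:00 (subtract 2h to convert from UTC+2).
Mateo in UTC: 08:55-13:10, 13:15-18:35 (add 3h to convert from UTC-3).
Omar in UTC: 09:25-17:35 (add 3h to convert from UTC-3).
Freya in UTC: 08:40-11:25, 13:00-19:00 (subtract 5h to convert from UTC+5).
Clara in UTC: 08:00-14:50, 16:25-17:45, 17:50-19:00 (subtract 2h to convert from UTC+2).
Sam ∩ Jamal: 08:15-10:45, 13:40-15:25, 15:35-18:45.
Sam ∩ Jamal ∩ Uma: 08:15-10:45, 13:55-15:25, 15:35-18:45.
Sam ∩ Jamal ∩ Uma ∩ Mateo: 08:55-10:45, 13:55-15:25, 15:35-18:35.
Sam ∩ Jamal ∩ Uma ∩ Mateo ∩ Omar: 09:25-10:45, 13:55-15:25, 15:35-17:35.
Sam ∩ Jamal ∩ Uma ∩ Mateo ∩ Omar ∩ Freya: 09:25-10:45, 13:55-15:25, 15:35-17:35.
Sam ∩ Jamal ∩ Uma ∩ Mateo ∩ Omar ∩ Freya ∩ Clara: 09:25-10:45, 13:55-14:50, 16:25-17:35.
So the common availability across everyone is 09:25-10:45, 13:55-14:50, 16:25-17:35.
The longest is 09:25-10:45 at 80 minutes.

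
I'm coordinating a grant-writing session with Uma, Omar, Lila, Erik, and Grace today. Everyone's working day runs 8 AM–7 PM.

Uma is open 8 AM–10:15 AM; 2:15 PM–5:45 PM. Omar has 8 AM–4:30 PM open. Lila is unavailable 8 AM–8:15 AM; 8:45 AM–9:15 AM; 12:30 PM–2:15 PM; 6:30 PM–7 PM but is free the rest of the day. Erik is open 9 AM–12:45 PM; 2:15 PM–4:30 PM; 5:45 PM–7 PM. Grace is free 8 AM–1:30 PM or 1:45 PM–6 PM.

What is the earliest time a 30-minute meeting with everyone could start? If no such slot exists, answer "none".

09:15

Uma free: 08:00-10:15, 14:15-17:45.
Omar free: 08:00-16:30.
Lila free: 08:15-08:45, 09:15-12:30, 14:15-18:30 (invert busy blocks within the working day).
Erik free: 09:00-12:45, 14:15-16:30, 17:45-19:00.
Grace free: 08:00-13:30, 13:45-18:00.
Uma ∩ Omar: 08:00-10:15, 14:15-16:30.
Uma ∩ Omar ∩ Lila: 08:15-08:45, 09:15-10:15, 14:15-16:30.
Uma ∩ Omar ∩ Lila ∩ Erik: 09:15-10:15, 14:15-16:30.
Uma ∩ Omar ∩ Lila ∩ Erik ∩ Grace: 09:15-10:15, 14:15-16:30.
The first common window of at least 30 minutes is 09:15-10:15, so the earliest start is 09:15.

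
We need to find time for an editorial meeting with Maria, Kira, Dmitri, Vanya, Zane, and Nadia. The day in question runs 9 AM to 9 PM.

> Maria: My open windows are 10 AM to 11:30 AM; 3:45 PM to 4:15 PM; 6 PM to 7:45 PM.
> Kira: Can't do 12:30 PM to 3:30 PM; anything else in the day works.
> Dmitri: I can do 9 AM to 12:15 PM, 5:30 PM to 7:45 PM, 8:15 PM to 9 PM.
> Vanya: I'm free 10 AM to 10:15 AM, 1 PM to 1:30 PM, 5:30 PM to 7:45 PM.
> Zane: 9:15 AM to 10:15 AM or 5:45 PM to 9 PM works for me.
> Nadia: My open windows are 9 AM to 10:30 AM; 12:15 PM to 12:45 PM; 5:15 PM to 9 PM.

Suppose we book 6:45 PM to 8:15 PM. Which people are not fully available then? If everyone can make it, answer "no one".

Dmitri, Maria, Vanya

Maria free: 10:00-11:30, 15:45-16:15, 18:00-19:45.
Kira free: 09:00-12:30, 15:30-21:00 (invert busy blocks within the working day).
Dmitri free: 09:00-12:15, 17:30-19:45, 20:15-21:00.
Vanya free: 10:00-10:15, 13:00-13:30, 17:30-19:45.
Zane free: 09:15-10:15, 17:45-21:00.
Nadia free: 09:00-10:30, 12:15-12:45, 17:15-21:00.
Maria: not fully free for 18:45-20:15. Kira: free for 18:45-20:15. Dmitri: not fully free for 18:45-20:15. Vanya: not fully free for 18:45-20:15. Zane: free for 18:45-20:15. Nadia: free for 18:45-20:15.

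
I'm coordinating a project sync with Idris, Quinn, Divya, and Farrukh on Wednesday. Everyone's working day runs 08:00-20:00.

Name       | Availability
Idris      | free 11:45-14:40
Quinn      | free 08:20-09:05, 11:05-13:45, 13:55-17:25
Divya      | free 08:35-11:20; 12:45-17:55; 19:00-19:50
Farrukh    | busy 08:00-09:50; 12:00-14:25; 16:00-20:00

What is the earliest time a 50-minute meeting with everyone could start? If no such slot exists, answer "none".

none

Idris free: 11:45-14:40.
Quinn free: 08:20-09:05, 11:05-13:45, 13:55-17:25.
Divya free: 08:35-11:20, 12:45-17:55, 19:00-19:50.
Farrukh free: 09:50-12:00, 14:25-16:00 (invert busy blocks within the working day).
Idris ∩ Quinn: 11:45-13:45, 13:55-14:40.
Idris ∩ Quinn ∩ Divya: 12:45-13:45, 13:55-14:40.
Idris ∩ Quinn ∩ Divya ∩ Farrukh: 14:25-14:40.
No common window is at least 50 minutes long.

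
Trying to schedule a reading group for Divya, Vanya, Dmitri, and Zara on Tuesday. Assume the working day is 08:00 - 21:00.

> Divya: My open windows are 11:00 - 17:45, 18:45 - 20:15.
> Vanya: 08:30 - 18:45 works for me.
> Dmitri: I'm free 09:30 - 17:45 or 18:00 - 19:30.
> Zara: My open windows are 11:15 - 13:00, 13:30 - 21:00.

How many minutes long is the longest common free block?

Divya ∩ Vanya: 11:00-17:45.
Divya ∩ Vanya ∩ Dmitri: 11:00-17:45.
Divya ∩ Vanya ∩ Dmitri ∩ Zara: 11:15-13:00, 13:30-17:45.
So the common availability across everyone is 11:15-13:00, 13:30-17:45.
The longest is 13:30-17:45 at 255 minutes.

255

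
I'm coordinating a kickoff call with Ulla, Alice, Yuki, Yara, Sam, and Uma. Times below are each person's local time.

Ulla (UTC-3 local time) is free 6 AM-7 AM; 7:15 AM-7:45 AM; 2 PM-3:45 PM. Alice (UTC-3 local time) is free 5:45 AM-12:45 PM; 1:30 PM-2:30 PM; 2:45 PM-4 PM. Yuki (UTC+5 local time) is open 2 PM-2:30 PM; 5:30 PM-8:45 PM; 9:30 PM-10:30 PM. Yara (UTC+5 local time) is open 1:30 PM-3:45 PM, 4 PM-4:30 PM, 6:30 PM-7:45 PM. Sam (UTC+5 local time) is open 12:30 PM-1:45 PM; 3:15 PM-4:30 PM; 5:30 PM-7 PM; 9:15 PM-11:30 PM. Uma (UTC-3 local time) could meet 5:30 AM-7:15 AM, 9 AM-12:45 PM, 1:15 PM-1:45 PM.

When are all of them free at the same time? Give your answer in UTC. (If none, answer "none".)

Ulla in UTC: 09:00-10:00, 10:15-10:45, 17:00-18:45 (add 3h to convert from UTC-3).
Alice in UTC: 08:45-15:45, 16:30-17:30, 17:45-19:00 (add 3h to convert from UTC-3).
Yuki in UTC: 09:00-09:30, 12:30-15:45, 16:30-17:30 (subtract 5h to convert from UTC+5).
Yara in UTC: 08:30-10:45, 11:00-11:30, 13:30-14:45 (subtract 5h to convert from UTC+5).
Sam in UTC: 07:30-08:45, 10:15-11:30, 12:30-14:00, 16:15-18:30 (subtract 5h to convert from UTC+5).
Uma in UTC: 08:30-10:15, 12:00-15:45, 16:15-16:45 (add 3h to convert from UTC-3).
Ulla ∩ Alice: 09:00-10:00, 10:15-10:45, 17:00-17:30, 17:45-18:45.
Ulla ∩ Alice ∩ Yuki: 09:00-09:30, 17:00-17:30.
Ulla ∩ Alice ∩ Yuki ∩ Yara: 09:00-09:30.
Ulla ∩ Alice ∩ Yuki ∩ Yara ∩ Sam: ∅.
Ulla ∩ Alice ∩ Yuki ∩ Yara ∩ Sam ∩ Uma: ∅.
There is no time when everyone is free.

none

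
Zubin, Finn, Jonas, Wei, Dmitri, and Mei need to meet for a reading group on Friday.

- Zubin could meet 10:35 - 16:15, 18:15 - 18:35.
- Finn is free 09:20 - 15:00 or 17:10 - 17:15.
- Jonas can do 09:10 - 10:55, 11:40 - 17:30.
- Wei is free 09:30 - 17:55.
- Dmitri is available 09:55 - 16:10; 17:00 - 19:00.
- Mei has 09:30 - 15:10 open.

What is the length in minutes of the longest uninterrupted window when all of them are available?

200

Zubin ∩ Finn: 10:35-15:00.
Zubin ∩ Finn ∩ Jonas: 10:35-10:55, 11:40-15:00.
Zubin ∩ Finn ∩ Jonas ∩ Wei: 10:35-10:55, 11:40-15:00.
Zubin ∩ Finn ∩ Jonas ∩ Wei ∩ Dmitri: 10:35-10:55, 11:40-15:00.
Zubin ∩ Finn ∩ Jonas ∩ Wei ∩ Dmitri ∩ Mei: 10:35-10:55, 11:40-15:00.
The longest is 11:40-15:00 at 200 minutes.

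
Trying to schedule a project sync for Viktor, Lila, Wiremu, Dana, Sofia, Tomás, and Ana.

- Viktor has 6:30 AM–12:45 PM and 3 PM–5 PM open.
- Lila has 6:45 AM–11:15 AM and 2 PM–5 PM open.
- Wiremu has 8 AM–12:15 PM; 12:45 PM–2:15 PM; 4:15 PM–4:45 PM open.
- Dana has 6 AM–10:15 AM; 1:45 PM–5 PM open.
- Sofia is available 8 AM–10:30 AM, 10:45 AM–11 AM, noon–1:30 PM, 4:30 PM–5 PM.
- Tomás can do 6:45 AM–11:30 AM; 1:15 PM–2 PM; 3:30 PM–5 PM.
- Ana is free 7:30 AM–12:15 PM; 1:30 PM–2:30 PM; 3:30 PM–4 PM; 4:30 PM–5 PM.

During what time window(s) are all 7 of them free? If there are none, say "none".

Viktor ∩ Lila: 06:45-11:15, 15:00-17:00.
Viktor ∩ Lila ∩ Wiremu: 08:00-11:15, 16:15-16:45.
Viktor ∩ Lila ∩ Wiremu ∩ Dana: 08:00-10:15, 16:15-16:45.
Viktor ∩ Lila ∩ Wiremu ∩ Dana ∩ Sofia: 08:00-10:15, 16:30-16:45.
Viktor ∩ Lila ∩ Wiremu ∩ Dana ∩ Sofia ∩ Tomás: 08:00-10:15, 16:30-16:45.
Viktor ∩ Lila ∩ Wiremu ∩ Dana ∩ Sofia ∩ Tomás ∩ Ana: 08:00-10:15, 16:30-16:45.
So the common availability across everyone is 08:00-10:15, 16:30-16:45.

08:00-10:15, 16:30-16:45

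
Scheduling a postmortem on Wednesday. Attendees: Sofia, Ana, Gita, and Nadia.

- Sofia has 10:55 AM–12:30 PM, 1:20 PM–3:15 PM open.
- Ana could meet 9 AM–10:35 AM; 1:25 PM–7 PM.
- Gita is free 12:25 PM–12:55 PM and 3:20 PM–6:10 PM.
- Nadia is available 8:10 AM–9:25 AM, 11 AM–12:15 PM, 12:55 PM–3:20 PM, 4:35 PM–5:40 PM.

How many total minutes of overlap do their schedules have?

Sofia ∩ Ana: 13:25-15:15.
Sofia ∩ Ana ∩ Gita: ∅.
Sofia ∩ Ana ∩ Gita ∩ Nadia: ∅.
There is no time when everyone is free.
There is no common window, so the total is 0 minutes.

0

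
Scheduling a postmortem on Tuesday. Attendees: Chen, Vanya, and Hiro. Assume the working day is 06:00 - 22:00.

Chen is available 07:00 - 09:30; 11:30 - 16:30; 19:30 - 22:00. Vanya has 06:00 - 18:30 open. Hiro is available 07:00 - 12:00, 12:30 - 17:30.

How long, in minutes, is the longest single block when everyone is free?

240

Chen ∩ Vanya: 07:00-09:30, 11:30-16:30.
Chen ∩ Vanya ∩ Hiro: 07:00-09:30, 11:30-12:00, 12:30-16:30.
Those are the intersection windows.
The longest is 12:30-16:30 at 240 minutes.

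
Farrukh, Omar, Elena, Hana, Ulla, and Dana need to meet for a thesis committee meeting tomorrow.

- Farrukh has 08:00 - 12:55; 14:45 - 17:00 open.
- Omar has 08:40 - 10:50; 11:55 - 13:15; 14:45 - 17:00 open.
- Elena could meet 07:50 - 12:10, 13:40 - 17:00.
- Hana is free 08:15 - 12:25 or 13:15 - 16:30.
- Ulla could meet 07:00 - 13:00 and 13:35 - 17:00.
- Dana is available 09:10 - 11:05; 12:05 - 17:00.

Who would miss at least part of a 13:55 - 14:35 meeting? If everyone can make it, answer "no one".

Farrukh, Omar

Farrukh: not fully free for 13:55-14:35. Omar: not fully free for 13:55-14:35. Elena: free for 13:55-14:35. Hana: free for 13:55-14:35. Ulla: free for 13:55-14:35. Dana: free for 13:55-14:35.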